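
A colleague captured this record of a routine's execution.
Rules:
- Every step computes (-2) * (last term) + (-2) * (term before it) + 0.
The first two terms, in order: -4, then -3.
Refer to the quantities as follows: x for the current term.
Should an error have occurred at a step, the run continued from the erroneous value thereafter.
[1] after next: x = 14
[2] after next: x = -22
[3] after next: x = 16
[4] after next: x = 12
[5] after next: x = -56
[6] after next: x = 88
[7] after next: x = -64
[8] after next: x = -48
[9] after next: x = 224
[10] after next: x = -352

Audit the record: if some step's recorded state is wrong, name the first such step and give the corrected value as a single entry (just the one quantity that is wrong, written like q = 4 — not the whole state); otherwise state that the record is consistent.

no error

1. x = -2*(-3) + (-2)*(-4) + (0) = 14 (matches)
2. x = -2*(14) + (-2)*(-3) + (0) = -22 (exactly as logged)
3. x = -2*(-22) + (-2)*(14) + (0) = 16 (agrees with the record)
4. x = -2*(16) + (-2)*(-22) + (0) = 12 (checks out)
5. x = -2*(12) + (-2)*(16) + (0) = -56 (exactly as logged)
6. x = -2*(-56) + (-2)*(12) + (0) = 88 (verified)
7. x = -2*(88) + (-2)*(-56) + (0) = -64 (agrees with the record)
8. x = -2*(-64) + (-2)*(88) + (0) = -48 (consistent with the record)
9. x = -2*(-48) + (-2)*(-64) + (0) = 224 (no discrepancy)
10. x = -2*(224) + (-2)*(-48) + (0) = -352 (verified)
All entries verified; no error found.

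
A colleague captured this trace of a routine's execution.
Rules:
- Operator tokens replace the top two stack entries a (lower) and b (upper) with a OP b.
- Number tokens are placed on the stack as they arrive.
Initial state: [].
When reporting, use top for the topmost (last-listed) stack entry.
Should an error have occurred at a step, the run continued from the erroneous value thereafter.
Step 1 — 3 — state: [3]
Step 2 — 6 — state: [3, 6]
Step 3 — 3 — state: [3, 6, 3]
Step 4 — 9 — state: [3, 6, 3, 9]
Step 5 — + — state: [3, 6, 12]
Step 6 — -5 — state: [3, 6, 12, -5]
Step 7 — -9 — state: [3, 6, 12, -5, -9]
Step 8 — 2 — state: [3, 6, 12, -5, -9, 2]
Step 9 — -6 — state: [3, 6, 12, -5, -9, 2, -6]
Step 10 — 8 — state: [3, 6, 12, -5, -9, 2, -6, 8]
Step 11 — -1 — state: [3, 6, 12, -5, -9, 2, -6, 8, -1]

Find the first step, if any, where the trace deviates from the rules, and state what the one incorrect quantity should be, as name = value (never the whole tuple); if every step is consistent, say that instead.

Recomputing the run from the initial state:
step 1: [3]
step 2: [3, 6]
step 3: [3, 6, 3]
step 4: [3, 6, 3, 9]
step 5: [3, 6, 12]
step 6: [3, 6, 12, -5]
step 7: [3, 6, 12, -5, -9]
step 8: [3, 6, 12, -5, -9, 2]
step 9: [3, 6, 12, -5, -9, 2, -6]
step 10: [3, 6, 12, -5, -9, 2, -6, 8]
step 11: [3, 6, 12, -5, -9, 2, -6, 8, -1]
This matches the trace at every step.

no error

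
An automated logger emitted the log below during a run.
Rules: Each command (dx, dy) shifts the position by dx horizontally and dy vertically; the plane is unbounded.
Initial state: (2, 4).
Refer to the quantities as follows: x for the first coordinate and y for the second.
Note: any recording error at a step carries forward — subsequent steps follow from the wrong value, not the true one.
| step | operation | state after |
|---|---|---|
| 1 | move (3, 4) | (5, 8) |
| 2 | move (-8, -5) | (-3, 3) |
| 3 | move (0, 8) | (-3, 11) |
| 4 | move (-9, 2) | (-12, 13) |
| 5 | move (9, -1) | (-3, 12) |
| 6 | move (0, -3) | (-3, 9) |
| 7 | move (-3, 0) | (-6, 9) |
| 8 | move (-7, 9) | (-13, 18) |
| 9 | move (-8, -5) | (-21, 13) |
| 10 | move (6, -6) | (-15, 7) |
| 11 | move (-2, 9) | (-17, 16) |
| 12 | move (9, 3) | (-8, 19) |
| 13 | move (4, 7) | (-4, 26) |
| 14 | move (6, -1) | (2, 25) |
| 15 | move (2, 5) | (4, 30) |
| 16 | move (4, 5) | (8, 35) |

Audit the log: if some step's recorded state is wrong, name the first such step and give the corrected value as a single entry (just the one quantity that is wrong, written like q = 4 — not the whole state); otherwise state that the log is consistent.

Recomputing the run from the initial state:
step 1: x = 5, y = 8
step 2: x = -3, y = 3
step 3: x = -3, y = 11
step 4: x = -12, y = 13
step 5: x = -3, y = 12
step 6: x = -3, y = 9
step 7: x = -6, y = 9
step 8: x = -13, y = 18
step 9: x = -21, y = 13
step 10: x = -15, y = 7
step 11: x = -17, y = 16
step 12: x = -8, y = 19
step 13: x = -4, y = 26
step 14: x = 2, y = 25
step 15: x = 4, y = 30
step 16: x = 8, y = 35
This matches the log at every step.

no error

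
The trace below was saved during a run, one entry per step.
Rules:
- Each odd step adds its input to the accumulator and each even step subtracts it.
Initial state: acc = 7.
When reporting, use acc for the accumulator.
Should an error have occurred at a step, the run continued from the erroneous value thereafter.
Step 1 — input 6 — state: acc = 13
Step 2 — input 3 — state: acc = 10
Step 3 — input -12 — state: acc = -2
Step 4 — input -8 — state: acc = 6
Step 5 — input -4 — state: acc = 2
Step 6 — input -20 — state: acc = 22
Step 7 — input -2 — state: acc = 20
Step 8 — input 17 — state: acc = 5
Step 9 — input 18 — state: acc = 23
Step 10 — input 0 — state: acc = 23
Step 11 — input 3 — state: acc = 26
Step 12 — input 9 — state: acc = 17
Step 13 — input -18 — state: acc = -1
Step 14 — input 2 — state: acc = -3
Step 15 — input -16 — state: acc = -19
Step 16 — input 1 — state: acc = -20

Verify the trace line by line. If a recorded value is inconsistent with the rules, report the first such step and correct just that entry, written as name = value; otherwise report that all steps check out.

step 8, acc = 3

1. acc = 7 + 6 = 13 (in agreement)
2. acc = 13 - 3 = 10 (matches)
3. acc = 10 + -12 = -2 (no discrepancy)
4. acc = -2 - -8 = 6 (agrees with the trace)
5. acc = 6 + -4 = 2 (no discrepancy)
6. acc = 2 - -20 = 22 (consistent with the trace)
7. acc = 22 + -2 = 20 (verified)
8. acc = 20 - 17 = 3 (a discrepancy with the trace)
The earliest wrong entry is at step 8: it should read acc = 3.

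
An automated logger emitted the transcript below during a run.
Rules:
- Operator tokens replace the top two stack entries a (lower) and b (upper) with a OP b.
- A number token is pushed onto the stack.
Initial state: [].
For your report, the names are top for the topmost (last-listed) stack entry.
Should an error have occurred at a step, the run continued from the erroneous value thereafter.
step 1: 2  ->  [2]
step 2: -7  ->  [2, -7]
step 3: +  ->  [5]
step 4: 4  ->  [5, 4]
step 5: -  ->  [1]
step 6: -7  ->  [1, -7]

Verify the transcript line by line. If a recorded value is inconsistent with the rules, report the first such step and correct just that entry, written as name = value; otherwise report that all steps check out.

step 3, top = -5

1. push 2: top = 2 (exactly as logged)
2. push -7: top = -7 (in agreement)
3. 2 + -7 = -5 (the transcript has a different value)
So the first discrepancy is step 3, where the right value is top = -5.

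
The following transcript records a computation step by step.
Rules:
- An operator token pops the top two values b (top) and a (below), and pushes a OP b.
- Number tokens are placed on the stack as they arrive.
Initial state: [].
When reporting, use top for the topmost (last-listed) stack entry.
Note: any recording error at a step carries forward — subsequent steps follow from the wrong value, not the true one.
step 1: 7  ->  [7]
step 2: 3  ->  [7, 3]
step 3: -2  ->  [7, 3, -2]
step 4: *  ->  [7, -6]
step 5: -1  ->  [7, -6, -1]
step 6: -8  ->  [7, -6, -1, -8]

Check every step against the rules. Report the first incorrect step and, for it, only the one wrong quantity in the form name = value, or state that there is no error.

Recomputing the run from the initial state:
step 1: [7]
step 2: [7, 3]
step 3: [7, 3, -2]
step 4: [7, -6]
step 5: [7, -6, -1]
step 6: [7, -6, -1, -8]
This matches the transcript at every step.

no error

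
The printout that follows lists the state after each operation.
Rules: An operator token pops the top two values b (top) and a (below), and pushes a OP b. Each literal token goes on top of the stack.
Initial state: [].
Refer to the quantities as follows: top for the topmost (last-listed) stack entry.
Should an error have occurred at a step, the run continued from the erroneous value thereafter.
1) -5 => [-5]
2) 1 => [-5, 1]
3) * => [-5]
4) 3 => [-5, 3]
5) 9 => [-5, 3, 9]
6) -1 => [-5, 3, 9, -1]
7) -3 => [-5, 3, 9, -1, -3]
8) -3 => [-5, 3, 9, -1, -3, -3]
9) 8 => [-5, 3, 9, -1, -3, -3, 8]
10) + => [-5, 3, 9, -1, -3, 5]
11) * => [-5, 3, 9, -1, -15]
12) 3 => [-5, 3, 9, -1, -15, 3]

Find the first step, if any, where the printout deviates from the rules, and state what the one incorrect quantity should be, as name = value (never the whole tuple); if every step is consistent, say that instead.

no error

1. push -5: top = -5 (checks out)
2. push 1: top = 1 (in agreement)
3. -5 * 1 = -5 (checks out)
4. push 3: top = 3 (agrees with the printout)
5. push 9: top = 9 (no discrepancy)
6. push -1: top = -1 (no discrepancy)
7. push -3: top = -3 (verified)
8. push -3: top = -3 (exactly as logged)
9. push 8: top = 8 (exactly as logged)
10. -3 + 8 = 5 (verified)
11. -3 * 5 = -15 (in agreement)
12. push 3: top = 3 (in agreement)
The recomputation confirms every line.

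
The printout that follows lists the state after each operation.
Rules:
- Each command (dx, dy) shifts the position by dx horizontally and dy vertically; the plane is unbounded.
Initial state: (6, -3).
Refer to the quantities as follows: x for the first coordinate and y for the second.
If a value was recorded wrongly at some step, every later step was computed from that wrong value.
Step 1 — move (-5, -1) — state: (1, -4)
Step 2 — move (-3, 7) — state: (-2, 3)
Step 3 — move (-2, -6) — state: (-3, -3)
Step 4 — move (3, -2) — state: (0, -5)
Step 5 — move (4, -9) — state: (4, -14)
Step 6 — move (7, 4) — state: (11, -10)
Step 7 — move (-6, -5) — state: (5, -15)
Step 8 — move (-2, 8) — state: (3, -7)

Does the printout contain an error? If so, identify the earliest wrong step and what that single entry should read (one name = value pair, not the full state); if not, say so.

step 3, x = -4

step 1: x = 6 + (-5) = 1, y = -3 + (-1) = -4 -> same as recorded
step 2: x = 1 + (-3) = -2, y = -4 + (7) = 3 -> no discrepancy
step 3: x = -2 + (-2) = -4, y = 3 + (-6) = -3 -> this is not what the printout shows
Step 3 is the first one off; corrected, x = -4.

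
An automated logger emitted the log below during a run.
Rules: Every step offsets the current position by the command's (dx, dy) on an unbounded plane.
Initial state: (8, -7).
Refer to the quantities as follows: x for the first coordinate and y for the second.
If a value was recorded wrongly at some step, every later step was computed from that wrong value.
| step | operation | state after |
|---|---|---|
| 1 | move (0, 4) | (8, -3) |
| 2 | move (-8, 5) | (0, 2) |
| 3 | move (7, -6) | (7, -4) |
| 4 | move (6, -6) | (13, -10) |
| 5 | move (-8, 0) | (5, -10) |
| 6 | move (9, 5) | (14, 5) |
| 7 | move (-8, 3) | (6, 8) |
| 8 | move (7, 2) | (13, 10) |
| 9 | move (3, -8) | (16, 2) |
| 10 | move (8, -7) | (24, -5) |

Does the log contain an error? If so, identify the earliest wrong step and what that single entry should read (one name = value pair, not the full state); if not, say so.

Step 1: x = 8 + (0) = 8, y = -7 + (4) = -3 — checks out.
Step 2: x = 8 + (-8) = 0, y = -3 + (5) = 2 — agrees with the log.
Step 3: x = 0 + (7) = 7, y = 2 + (-6) = -4 — confirmed correct.
Step 4: x = 7 + (6) = 13, y = -4 + (-6) = -10 — in agreement.
Step 5: x = 13 + (-8) = 5, y = -10 + (0) = -10 — matches.
Step 6: x = 5 + (9) = 14, y = -10 + (5) = -5 — the log has a different value.
Step 6 is the first one off; corrected, y = -5.

step 6, y = -5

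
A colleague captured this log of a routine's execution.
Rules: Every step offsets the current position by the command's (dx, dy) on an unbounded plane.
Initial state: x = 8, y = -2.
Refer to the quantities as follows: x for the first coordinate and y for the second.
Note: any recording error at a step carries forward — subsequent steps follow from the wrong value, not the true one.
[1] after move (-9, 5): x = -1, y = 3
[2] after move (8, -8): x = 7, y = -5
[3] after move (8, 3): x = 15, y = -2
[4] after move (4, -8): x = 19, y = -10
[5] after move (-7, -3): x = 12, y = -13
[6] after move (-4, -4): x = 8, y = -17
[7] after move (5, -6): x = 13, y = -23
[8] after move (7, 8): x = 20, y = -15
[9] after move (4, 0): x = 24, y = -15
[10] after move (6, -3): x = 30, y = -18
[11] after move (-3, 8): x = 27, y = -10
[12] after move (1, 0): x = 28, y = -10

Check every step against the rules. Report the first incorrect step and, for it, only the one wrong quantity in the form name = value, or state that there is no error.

Step 1: x = 8 + (-9) = -1, y = -2 + (5) = 3 — agrees with the log.
Step 2: x = -1 + (8) = 7, y = 3 + (-8) = -5 — verified.
Step 3: x = 7 + (8) = 15, y = -5 + (3) = -2 — checks out.
Step 4: x = 15 + (4) = 19, y = -2 + (-8) = -10 — in agreement.
Step 5: x = 19 + (-7) = 12, y = -10 + (-3) = -13 — exactly as logged.
Step 6: x = 12 + (-4) = 8, y = -13 + (-4) = -17 — matches.
Step 7: x = 8 + (5) = 13, y = -17 + (-6) = -23 — agrees with the log.
Step 8: x = 13 + (7) = 20, y = -23 + (8) = -15 — matches.
Step 9: x = 20 + (4) = 24, y = -15 + (0) = -15 — consistent with the log.
Step 10: x = 24 + (6) = 30, y = -15 + (-3) = -18 — no discrepancy.
Step 11: x = 30 + (-3) = 27, y = -18 + (8) = -10 — no discrepancy.
Step 12: x = 27 + (1) = 28, y = -10 + (0) = -10 — confirmed correct.
All steps check out; nothing to correct.

no error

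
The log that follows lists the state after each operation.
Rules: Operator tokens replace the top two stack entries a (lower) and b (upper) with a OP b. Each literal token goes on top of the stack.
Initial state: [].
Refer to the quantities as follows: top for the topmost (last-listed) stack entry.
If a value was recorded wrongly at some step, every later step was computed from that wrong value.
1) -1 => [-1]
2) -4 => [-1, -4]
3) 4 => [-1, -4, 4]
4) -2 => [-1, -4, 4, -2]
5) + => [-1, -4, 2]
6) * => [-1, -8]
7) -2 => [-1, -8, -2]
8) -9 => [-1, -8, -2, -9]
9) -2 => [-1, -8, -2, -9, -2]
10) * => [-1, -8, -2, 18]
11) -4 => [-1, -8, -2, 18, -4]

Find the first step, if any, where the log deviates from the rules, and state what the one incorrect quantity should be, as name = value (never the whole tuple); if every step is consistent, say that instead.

1. push -1: top = -1 (in agreement)
2. push -4: top = -4 (exactly as logged)
3. push 4: top = 4 (exactly as logged)
4. push -2: top = -2 (matches)
5. 4 + -2 = 2 (checks out)
6. -4 * 2 = -8 (matches)
7. push -2: top = -2 (confirmed correct)
8. push -9: top = -9 (confirmed correct)
9. push -2: top = -2 (no discrepancy)
10. -9 * -2 = 18 (agrees with the log)
11. push -4: top = -4 (consistent with the log)
No step deviates from the rules.

no error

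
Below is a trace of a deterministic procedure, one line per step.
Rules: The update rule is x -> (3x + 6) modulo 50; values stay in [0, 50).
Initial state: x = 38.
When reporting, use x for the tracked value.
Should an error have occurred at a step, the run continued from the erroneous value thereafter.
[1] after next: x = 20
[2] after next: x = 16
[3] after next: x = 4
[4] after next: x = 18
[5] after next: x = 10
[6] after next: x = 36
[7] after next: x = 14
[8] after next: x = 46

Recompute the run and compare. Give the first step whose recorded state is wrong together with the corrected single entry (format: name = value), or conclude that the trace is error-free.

1. x = (3*38 + 6) mod 50 = 20 (confirmed correct)
2. x = (3*20 + 6) mod 50 = 16 (confirmed correct)
3. x = (3*16 + 6) mod 50 = 4 (exactly as logged)
4. x = (3*4 + 6) mod 50 = 18 (in agreement)
5. x = (3*18 + 6) mod 50 = 10 (checks out)
6. x = (3*10 + 6) mod 50 = 36 (checks out)
7. x = (3*36 + 6) mod 50 = 14 (consistent with the trace)
8. x = (3*14 + 6) mod 50 = 48 (the entry is off here)
Conclusion: step 8 carries the first error; the entry should be x = 48.

step 8, x = 48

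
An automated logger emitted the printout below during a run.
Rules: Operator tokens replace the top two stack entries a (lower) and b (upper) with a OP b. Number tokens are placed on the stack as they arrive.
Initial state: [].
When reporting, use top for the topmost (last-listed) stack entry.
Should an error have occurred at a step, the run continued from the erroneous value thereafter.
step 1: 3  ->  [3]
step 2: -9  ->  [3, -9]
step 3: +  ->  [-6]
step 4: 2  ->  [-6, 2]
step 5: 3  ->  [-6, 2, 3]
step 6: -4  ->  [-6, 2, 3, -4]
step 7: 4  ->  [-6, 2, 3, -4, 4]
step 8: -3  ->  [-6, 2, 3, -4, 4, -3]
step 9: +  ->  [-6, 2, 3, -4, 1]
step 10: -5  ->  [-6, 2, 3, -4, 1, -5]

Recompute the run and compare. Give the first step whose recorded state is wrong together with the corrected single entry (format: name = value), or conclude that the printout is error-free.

no error

1. push 3: top = 3 (no discrepancy)
2. push -9: top = -9 (checks out)
3. 3 + -9 = -6 (verified)
4. push 2: top = 2 (exactly as logged)
5. push 3: top = 3 (consistent with the printout)
6. push -4: top = -4 (agrees with the printout)
7. push 4: top = 4 (no discrepancy)
8. push -3: top = -3 (no discrepancy)
9. 4 + -3 = 1 (in agreement)
10. push -5: top = -5 (same as recorded)
Each recorded entry agrees with the recomputation.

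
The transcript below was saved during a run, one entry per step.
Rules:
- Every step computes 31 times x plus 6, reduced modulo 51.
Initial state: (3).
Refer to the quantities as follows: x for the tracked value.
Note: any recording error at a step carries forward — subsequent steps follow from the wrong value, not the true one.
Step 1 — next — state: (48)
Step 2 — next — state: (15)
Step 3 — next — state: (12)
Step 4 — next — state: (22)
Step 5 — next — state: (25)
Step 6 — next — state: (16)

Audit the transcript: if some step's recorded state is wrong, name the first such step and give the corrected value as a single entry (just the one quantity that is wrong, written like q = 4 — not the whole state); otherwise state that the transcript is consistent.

step 4, x = 21

Recomputing the run from the initial state:
step 1: x = 48
step 2: x = 15
step 3: x = 12
step 4: x = 21
step 5: x = 45
step 6: x = 24
The first disagreement with the transcript is at step 4, where the value should be x = 21.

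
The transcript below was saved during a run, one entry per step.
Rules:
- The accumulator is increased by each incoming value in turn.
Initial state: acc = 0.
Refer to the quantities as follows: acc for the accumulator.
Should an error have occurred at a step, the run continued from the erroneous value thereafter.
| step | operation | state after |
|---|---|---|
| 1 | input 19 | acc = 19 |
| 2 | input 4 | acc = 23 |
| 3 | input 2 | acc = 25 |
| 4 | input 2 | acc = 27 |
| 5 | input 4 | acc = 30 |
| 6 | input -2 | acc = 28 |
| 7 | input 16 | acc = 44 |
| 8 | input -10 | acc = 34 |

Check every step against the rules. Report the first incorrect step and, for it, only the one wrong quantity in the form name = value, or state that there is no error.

Recomputing the run from the initial state:
step 1: acc = 19
step 2: acc = 23
step 3: acc = 25
step 4: acc = 27
step 5: acc = 31
step 6: acc = 29
step 7: acc = 45
step 8: acc = 35
The first disagreement with the transcript is at step 5, where the value should be acc = 31.

step 5, acc = 31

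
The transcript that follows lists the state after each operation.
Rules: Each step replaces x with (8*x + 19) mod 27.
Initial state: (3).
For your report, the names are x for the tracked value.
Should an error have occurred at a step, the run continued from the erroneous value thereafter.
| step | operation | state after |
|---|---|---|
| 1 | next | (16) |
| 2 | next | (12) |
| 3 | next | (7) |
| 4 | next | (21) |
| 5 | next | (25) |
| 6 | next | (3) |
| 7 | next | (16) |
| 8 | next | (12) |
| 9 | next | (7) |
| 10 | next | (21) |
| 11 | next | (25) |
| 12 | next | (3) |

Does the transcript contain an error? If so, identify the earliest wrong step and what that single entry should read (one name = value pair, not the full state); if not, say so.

no error

Step 1: x = (8*3 + 19) mod 27 = 16 — consistent with the transcript.
Step 2: x = (8*16 + 19) mod 27 = 12 — agrees with the transcript.
Step 3: x = (8*12 + 19) mod 27 = 7 — in agreement.
Step 4: x = (8*7 + 19) mod 27 = 21 — no discrepancy.
Step 5: x = (8*21 + 19) mod 27 = 25 — in agreement.
Step 6: x = (8*25 + 19) mod 27 = 3 — no discrepancy.
Step 7: x = (8*3 + 19) mod 27 = 16 — verified.
Step 8: x = (8*16 + 19) mod 27 = 12 — checks out.
Step 9: x = (8*12 + 19) mod 27 = 7 — in agreement.
Step 10: x = (8*7 + 19) mod 27 = 21 — exactly as logged.
Step 11: x = (8*21 + 19) mod 27 = 25 — matches.
Step 12: x = (8*25 + 19) mod 27 = 3 — no discrepancy.
The recomputation confirms every line.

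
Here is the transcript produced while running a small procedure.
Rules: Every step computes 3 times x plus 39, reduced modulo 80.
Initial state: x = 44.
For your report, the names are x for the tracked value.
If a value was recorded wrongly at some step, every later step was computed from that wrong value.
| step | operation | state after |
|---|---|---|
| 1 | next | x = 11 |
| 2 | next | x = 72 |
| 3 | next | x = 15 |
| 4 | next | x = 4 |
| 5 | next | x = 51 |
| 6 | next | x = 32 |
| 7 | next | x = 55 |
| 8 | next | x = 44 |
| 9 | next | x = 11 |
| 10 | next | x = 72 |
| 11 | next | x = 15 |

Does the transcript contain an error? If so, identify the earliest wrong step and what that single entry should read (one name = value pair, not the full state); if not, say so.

Recomputing the run from the initial state:
step 1: x = 11
step 2: x = 72
step 3: x = 15
step 4: x = 4
step 5: x = 51
step 6: x = 32
step 7: x = 55
step 8: x = 44
step 9: x = 11
step 10: x = 72
step 11: x = 15
This matches the transcript at every step.

no error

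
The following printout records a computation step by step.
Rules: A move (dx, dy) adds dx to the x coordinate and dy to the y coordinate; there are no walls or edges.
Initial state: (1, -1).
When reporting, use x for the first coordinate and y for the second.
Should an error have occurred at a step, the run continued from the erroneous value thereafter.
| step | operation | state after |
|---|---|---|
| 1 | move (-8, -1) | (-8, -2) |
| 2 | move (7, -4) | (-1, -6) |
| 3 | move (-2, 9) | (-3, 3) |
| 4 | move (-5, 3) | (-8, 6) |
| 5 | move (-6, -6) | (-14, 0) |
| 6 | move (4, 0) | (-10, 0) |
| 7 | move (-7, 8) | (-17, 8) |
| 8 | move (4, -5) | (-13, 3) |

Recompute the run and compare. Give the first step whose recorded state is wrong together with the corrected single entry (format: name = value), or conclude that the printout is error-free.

step 1, x = -7

Recomputing the run from the initial state:
step 1: x = -7, y = -2
step 2: x = 0, y = -6
step 3: x = -2, y = 3
step 4: x = -7, y = 6
step 5: x = -13, y = 0
step 6: x = -9, y = 0
step 7: x = -16, y = 8
step 8: x = -12, y = 3
The first disagreement with the printout is at step 1, where the value should be x = -7.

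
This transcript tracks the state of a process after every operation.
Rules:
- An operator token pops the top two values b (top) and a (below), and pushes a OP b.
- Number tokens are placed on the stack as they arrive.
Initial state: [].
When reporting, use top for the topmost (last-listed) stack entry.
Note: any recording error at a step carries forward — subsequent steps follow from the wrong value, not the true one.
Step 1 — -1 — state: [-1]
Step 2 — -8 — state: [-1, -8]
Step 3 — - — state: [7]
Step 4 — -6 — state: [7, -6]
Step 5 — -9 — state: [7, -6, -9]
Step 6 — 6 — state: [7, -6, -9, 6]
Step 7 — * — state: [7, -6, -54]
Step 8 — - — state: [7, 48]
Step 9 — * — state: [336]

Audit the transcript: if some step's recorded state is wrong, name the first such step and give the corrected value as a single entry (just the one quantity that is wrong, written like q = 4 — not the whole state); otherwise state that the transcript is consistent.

Recomputing the run from the initial state:
step 1: [-1]
step 2: [-1, -8]
step 3: [7]
step 4: [7, -6]
step 5: [7, -6, -9]
step 6: [7, -6, -9, 6]
step 7: [7, -6, -54]
step 8: [7, 48]
step 9: [336]
This matches the transcript at every step.

no error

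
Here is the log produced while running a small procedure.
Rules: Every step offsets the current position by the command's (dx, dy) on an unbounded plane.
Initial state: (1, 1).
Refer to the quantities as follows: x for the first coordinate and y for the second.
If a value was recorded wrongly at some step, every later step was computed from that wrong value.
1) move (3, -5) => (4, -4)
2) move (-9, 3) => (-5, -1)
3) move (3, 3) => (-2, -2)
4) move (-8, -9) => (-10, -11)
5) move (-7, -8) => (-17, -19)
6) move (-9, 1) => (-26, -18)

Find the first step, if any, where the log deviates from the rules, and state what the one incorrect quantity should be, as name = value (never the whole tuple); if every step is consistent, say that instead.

step 3, y = 2

Recomputing the run from the initial state:
step 1: x = 4, y = -4
step 2: x = -5, y = -1
step 3: x = -2, y = 2
step 4: x = -10, y = -7
step 5: x = -17, y = -15
step 6: x = -26, y = -14
The first disagreement with the log is at step 3, where the value should be y = 2.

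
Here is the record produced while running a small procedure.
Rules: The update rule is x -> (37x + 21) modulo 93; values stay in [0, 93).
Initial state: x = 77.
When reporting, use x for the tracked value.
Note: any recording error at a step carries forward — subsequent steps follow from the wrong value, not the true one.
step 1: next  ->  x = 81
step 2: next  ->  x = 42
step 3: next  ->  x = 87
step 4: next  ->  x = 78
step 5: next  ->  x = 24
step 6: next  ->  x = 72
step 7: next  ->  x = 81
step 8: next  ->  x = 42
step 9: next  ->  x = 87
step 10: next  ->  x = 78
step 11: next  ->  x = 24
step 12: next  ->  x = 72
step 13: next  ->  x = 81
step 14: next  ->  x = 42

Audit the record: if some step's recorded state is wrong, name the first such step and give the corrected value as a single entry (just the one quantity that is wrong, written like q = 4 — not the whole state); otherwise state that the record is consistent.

Recomputing the run from the initial state:
step 1: x = 80
step 2: x = 5
step 3: x = 20
step 4: x = 17
step 5: x = 92
step 6: x = 77
step 7: x = 80
step 8: x = 5
step 9: x = 20
step 10: x = 17
step 11: x = 92
step 12: x = 77
step 13: x = 80
step 14: x = 5
The first disagreement with the record is at step 1, where the value should be x = 80.

step 1, x = 80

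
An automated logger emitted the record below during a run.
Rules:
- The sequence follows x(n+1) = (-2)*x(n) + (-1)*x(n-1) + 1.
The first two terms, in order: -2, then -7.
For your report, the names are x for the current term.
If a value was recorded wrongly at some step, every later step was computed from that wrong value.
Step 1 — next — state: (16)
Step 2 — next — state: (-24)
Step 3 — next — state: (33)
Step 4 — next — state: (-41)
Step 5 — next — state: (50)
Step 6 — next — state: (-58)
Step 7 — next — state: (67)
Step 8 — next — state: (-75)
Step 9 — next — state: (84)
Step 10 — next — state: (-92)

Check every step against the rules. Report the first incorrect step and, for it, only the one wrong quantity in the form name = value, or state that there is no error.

step 1, x = 17

1. x = -2*(-7) + (-1)*(-2) + (1) = 17 (a discrepancy with the record)
That makes step 1 the first incorrect line — x = 17 is what it should show.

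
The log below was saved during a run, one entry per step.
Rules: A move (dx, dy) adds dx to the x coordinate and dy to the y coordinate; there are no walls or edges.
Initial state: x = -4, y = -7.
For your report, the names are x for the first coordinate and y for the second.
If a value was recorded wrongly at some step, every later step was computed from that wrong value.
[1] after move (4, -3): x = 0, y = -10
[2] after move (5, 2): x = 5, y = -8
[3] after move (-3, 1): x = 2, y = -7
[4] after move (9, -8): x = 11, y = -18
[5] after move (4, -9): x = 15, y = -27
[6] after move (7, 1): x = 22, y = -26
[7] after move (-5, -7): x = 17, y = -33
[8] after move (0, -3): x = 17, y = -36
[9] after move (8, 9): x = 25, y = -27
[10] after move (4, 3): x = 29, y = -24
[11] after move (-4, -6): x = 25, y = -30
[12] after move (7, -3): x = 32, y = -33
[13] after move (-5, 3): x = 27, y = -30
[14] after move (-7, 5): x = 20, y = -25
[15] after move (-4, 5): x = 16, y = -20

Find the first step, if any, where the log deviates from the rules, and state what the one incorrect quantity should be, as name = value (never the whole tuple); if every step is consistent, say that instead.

step 4, y = -15

Recomputing the run from the initial state:
step 1: x = 0, y = -10
step 2: x = 5, y = -8
step 3: x = 2, y = -7
step 4: x = 11, y = -15
step 5: x = 15, y = -24
step 6: x = 22, y = -23
step 7: x = 17, y = -30
step 8: x = 17, y = -33
step 9: x = 25, y = -24
step 10: x = 29, y = -21
step 11: x = 25, y = -27
step 12: x = 32, y = -30
step 13: x = 27, y = -27
step 14: x = 20, y = -22
step 15: x = 16, y = -17
The first disagreement with the log is at step 4, where the value should be y = -15.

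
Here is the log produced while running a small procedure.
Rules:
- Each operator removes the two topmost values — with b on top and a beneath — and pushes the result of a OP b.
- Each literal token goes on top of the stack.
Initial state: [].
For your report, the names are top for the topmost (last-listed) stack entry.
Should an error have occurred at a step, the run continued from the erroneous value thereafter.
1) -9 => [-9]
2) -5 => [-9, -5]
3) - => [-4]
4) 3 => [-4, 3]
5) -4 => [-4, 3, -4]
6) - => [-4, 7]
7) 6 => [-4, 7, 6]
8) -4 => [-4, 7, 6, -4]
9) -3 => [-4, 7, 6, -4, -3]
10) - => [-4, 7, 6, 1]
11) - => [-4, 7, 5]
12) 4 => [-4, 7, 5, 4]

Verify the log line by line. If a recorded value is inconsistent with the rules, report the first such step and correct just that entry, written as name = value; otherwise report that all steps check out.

step 10, top = -1

1. push -9: top = -9 (agrees with the log)
2. push -5: top = -5 (consistent with the log)
3. -9 - -5 = -4 (exactly as logged)
4. push 3: top = 3 (exactly as logged)
5. push -4: top = -4 (same as recorded)
6. 3 - -4 = 7 (no discrepancy)
7. push 6: top = 6 (consistent with the log)
8. push -4: top = -4 (checks out)
9. push -3: top = -3 (exactly as logged)
10. -4 - -3 = -1 (the recorded entry deviates here)
First incorrect step: 10; the correct value is top = -1.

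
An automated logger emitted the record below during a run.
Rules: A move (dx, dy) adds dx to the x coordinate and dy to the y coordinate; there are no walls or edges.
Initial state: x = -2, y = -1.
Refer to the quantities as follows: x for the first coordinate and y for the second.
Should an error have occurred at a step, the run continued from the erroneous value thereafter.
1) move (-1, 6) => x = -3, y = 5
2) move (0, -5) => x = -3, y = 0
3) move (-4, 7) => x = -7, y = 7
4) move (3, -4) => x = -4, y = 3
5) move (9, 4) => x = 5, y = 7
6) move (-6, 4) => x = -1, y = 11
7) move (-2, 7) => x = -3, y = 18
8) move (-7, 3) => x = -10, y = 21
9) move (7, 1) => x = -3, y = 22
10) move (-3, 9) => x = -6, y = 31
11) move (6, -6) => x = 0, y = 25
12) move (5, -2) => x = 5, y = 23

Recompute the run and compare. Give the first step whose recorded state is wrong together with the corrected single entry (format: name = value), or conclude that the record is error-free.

1. x = -2 + (-1) = -3, y = -1 + (6) = 5 (exactly as logged)
2. x = -3 + (0) = -3, y = 5 + (-5) = 0 (agrees with the record)
3. x = -3 + (-4) = -7, y = 0 + (7) = 7 (checks out)
4. x = -7 + (3) = -4, y = 7 + (-4) = 3 (verified)
5. x = -4 + (9) = 5, y = 3 + (4) = 7 (no discrepancy)
6. x = 5 + (-6) = -1, y = 7 + (4) = 11 (agrees with the record)
7. x = -1 + (-2) = -3, y = 11 + (7) = 18 (confirmed correct)
8. x = -3 + (-7) = -10, y = 18 + (3) = 21 (no discrepancy)
9. x = -10 + (7) = -3, y = 21 + (1) = 22 (in agreement)
10. x = -3 + (-3) = -6, y = 22 + (9) = 31 (agrees with the record)
11. x = -6 + (6) = 0, y = 31 + (-6) = 25 (in agreement)
12. x = 0 + (5) = 5, y = 25 + (-2) = 23 (agrees with the record)
No step deviates from the rules.

no error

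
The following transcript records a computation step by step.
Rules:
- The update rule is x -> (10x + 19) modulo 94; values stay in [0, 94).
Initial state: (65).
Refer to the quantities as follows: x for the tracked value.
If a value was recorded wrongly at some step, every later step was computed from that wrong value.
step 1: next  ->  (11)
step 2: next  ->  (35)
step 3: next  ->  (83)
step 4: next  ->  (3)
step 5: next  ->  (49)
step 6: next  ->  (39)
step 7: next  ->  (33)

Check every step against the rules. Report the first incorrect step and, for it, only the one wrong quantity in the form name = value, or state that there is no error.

Recomputing the run from the initial state:
step 1: x = 11
step 2: x = 35
step 3: x = 87
step 4: x = 43
step 5: x = 73
step 6: x = 91
step 7: x = 83
The first disagreement with the transcript is at step 3, where the value should be x = 87.

step 3, x = 87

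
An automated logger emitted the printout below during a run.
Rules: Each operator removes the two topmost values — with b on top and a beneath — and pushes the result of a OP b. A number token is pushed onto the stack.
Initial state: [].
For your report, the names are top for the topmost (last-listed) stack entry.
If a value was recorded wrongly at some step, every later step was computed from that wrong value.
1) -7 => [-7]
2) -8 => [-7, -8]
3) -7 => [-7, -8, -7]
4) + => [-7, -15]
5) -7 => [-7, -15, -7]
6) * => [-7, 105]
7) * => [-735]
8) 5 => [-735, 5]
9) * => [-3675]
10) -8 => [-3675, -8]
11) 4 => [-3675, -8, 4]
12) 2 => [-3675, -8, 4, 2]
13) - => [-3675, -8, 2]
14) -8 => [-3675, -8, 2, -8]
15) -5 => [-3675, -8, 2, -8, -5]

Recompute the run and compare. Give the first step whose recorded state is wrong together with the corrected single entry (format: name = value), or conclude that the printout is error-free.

no error

step 1: push -7: top = -7 -> in agreement
step 2: push -8: top = -8 -> consistent with the printout
step 3: push -7: top = -7 -> no discrepancy
step 4: -8 + -7 = -15 -> in agreement
step 5: push -7: top = -7 -> consistent with the printout
step 6: -15 * -7 = 105 -> consistent with the printout
step 7: -7 * 105 = -735 -> no discrepancy
step 8: push 5: top = 5 -> consistent with the printout
step 9: -735 * 5 = -3675 -> exactly as logged
step 10: push -8: top = -8 -> verified
step 11: push 4: top = 4 -> agrees with the printout
step 12: push 2: top = 2 -> confirmed correct
step 13: 4 - 2 = 2 -> consistent with the printout
step 14: push -8: top = -8 -> matches
step 15: push -5: top = -5 -> consistent with the printout
The whole run recomputes cleanly — no discrepancies.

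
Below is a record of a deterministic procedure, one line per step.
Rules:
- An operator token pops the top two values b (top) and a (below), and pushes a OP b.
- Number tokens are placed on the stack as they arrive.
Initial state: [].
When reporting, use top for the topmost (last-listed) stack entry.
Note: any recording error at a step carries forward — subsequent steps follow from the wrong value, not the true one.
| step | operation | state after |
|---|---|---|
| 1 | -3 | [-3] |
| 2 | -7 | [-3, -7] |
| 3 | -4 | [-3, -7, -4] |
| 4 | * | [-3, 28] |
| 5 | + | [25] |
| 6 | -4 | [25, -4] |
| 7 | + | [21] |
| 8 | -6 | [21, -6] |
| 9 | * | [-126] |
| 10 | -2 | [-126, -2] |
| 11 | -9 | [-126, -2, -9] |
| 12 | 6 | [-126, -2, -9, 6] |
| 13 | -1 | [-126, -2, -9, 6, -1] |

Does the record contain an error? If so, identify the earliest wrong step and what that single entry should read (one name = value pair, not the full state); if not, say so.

no error

Recomputing the run from the initial state:
step 1: [-3]
step 2: [-3, -7]
step 3: [-3, -7, -4]
step 4: [-3, 28]
step 5: [25]
step 6: [25, -4]
step 7: [21]
step 8: [21, -6]
step 9: [-126]
step 10: [-126, -2]
step 11: [-126, -2, -9]
step 12: [-126, -2, -9, 6]
step 13: [-126, -2, -9, 6, -1]
This matches the record at every step.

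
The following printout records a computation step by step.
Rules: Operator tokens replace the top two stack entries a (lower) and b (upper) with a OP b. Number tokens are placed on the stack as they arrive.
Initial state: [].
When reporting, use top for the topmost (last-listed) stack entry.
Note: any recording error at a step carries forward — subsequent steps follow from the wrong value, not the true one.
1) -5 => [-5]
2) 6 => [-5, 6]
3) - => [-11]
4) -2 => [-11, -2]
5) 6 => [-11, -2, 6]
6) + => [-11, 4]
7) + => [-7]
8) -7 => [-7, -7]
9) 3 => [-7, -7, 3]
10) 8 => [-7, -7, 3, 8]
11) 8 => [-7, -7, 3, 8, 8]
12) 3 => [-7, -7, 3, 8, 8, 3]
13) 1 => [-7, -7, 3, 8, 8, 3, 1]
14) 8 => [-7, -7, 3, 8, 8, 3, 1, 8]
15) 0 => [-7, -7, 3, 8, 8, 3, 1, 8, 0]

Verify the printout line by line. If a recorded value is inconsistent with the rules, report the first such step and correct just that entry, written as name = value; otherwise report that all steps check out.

Step 1: push -5: top = -5 — agrees with the printout.
Step 2: push 6: top = 6 — matches.
Step 3: -5 - 6 = -11 — confirmed correct.
Step 4: push -2: top = -2 — consistent with the printout.
Step 5: push 6: top = 6 — confirmed correct.
Step 6: -2 + 6 = 4 — exactly as logged.
Step 7: -11 + 4 = -7 — consistent with the printout.
Step 8: push -7: top = -7 — exactly as logged.
Step 9: push 3: top = 3 — consistent with the printout.
Step 10: push 8: top = 8 — verified.
Step 11: push 8: top = 8 — in agreement.
Step 12: push 3: top = 3 — no discrepancy.
Step 13: push 1: top = 1 — confirmed correct.
Step 14: push 8: top = 8 — agrees with the printout.
Step 15: push 0: top = 0 — verified.
All steps check out; nothing to correct.

no error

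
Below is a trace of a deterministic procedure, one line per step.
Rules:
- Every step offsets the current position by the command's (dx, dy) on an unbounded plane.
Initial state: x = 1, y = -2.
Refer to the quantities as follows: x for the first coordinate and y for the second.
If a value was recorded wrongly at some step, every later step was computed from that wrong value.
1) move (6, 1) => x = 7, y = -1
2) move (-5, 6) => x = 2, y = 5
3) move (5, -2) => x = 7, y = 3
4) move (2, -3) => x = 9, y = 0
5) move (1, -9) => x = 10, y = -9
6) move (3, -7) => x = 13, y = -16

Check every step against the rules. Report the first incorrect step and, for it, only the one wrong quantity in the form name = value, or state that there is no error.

no error

Recomputing the run from the initial state:
step 1: x = 7, y = -1
step 2: x = 2, y = 5
step 3: x = 7, y = 3
step 4: x = 9, y = 0
step 5: x = 10, y = -9
step 6: x = 13, y = -16
This matches the trace at every step.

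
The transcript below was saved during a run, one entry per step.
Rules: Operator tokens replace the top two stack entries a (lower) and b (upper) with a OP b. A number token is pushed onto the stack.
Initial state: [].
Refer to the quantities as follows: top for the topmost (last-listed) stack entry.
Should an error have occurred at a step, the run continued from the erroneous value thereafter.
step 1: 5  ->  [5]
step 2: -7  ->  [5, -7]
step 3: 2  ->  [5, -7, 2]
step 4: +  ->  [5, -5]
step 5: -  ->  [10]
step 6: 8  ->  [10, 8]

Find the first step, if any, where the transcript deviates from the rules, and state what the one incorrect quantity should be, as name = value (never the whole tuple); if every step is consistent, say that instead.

no error

Step 1: push 5: top = 5 — no discrepancy.
Step 2: push -7: top = -7 — checks out.
Step 3: push 2: top = 2 — consistent with the transcript.
Step 4: -7 + 2 = -5 — confirmed correct.
Step 5: 5 - -5 = 10 — no discrepancy.
Step 6: push 8: top = 8 — same as recorded.
The whole run recomputes cleanly — no discrepancies.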